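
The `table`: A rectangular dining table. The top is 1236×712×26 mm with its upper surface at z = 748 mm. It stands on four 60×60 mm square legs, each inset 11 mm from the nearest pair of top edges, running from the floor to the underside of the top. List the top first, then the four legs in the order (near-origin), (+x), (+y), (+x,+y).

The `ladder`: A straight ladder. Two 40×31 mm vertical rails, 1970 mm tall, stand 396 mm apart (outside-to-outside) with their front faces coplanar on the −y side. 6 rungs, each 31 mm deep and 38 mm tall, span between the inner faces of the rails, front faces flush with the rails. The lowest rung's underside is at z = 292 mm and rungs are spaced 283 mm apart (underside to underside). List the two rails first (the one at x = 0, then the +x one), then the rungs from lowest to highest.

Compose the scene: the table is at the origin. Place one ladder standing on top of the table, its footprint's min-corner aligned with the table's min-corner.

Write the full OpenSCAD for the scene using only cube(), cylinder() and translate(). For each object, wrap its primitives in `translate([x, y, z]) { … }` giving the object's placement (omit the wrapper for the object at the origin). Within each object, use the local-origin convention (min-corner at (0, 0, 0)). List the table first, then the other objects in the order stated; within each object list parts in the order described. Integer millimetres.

translate([0, 0, 722]) cube([1236, 712, 26]);
translate([11, 11, 0]) cube([60, 60, 722]);
translate([1165, 11, 0]) cube([60, 60, 722]);
translate([11, 641, 0]) cube([60, 60, 722]);
translate([1165, 641, 0]) cube([60, 60, 722]);
translate([0, 0, 748]) {
  cube([40, 31, 1970]);
  translate([356, 0, 0]) cube([40, 31, 1970]);
  translate([40, 0, 292]) cube([316, 31, 38]);
  translate([40, 0, 575]) cube([316, 31, 38]);
  translate([40, 0, 858]) cube([316, 31, 38]);
  translate([40, 0, 1141]) cube([316, 31, 38]);
  translate([40, 0, 1424]) cube([316, 31, 38]);
  translate([40, 0, 1707]) cube([316, 31, 38]);
}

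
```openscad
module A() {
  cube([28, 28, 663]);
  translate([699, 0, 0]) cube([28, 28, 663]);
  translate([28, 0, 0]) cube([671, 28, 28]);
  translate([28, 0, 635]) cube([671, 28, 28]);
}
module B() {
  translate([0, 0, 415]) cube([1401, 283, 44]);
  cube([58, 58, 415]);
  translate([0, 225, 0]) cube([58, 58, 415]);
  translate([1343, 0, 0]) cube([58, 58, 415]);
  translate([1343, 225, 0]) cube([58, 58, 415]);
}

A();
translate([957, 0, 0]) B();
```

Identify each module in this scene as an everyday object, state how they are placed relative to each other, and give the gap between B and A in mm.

The bench's nearest face is 230 mm from the picture frame's +x face.

A is a picture frame. B is a bench. The bench is on the floor beside the picture frame on its +x side. The gap between the bench and the picture frame is 230 mm.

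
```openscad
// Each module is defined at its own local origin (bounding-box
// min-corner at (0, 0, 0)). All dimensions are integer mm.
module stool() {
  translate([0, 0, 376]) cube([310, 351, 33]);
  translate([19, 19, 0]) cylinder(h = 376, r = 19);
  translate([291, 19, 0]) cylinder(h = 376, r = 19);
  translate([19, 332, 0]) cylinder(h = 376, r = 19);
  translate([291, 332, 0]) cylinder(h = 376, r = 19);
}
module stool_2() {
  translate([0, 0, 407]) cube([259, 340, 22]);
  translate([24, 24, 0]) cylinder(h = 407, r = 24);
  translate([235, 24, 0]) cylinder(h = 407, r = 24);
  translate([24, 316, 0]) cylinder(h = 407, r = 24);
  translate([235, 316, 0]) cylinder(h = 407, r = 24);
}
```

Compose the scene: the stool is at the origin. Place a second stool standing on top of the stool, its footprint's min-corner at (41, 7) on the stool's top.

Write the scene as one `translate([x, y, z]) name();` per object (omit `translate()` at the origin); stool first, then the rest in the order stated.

stool();
translate([41, 7, 409]) stool_2();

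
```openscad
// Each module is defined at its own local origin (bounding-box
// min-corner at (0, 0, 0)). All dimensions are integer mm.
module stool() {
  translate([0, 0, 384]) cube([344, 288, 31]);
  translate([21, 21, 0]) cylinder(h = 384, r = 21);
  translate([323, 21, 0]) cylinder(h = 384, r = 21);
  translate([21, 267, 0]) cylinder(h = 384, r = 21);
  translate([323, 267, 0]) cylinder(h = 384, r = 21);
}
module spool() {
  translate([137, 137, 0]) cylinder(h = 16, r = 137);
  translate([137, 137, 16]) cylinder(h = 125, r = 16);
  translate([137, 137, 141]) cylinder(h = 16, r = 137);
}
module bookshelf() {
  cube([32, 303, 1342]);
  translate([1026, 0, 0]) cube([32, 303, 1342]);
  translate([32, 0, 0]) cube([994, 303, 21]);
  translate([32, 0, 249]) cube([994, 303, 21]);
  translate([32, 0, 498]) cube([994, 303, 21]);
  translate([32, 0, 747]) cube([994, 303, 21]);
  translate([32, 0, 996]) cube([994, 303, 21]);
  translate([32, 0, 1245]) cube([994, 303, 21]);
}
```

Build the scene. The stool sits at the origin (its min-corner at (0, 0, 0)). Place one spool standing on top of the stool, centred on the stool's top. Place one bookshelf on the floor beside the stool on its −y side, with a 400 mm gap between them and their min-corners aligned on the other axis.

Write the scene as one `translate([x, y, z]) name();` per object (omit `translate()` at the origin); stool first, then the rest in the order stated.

stool();
translate([35, 7, 415]) spool();
translate([0, -703, 0]) bookshelf();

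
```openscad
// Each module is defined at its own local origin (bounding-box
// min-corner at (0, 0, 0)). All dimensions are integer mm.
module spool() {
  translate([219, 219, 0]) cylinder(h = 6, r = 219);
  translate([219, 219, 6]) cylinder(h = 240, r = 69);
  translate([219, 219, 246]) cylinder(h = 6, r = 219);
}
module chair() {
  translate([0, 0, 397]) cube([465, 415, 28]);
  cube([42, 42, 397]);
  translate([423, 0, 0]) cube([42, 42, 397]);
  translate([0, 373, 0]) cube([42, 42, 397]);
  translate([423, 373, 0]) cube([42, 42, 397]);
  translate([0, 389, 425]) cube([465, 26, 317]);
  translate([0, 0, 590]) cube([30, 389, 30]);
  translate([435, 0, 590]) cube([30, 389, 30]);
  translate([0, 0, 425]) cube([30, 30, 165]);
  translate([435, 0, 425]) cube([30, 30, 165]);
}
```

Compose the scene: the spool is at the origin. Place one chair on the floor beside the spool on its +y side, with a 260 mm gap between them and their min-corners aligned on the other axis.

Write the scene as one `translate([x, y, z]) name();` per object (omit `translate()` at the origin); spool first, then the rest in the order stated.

spool();
translate([0, 698, 0]) chair();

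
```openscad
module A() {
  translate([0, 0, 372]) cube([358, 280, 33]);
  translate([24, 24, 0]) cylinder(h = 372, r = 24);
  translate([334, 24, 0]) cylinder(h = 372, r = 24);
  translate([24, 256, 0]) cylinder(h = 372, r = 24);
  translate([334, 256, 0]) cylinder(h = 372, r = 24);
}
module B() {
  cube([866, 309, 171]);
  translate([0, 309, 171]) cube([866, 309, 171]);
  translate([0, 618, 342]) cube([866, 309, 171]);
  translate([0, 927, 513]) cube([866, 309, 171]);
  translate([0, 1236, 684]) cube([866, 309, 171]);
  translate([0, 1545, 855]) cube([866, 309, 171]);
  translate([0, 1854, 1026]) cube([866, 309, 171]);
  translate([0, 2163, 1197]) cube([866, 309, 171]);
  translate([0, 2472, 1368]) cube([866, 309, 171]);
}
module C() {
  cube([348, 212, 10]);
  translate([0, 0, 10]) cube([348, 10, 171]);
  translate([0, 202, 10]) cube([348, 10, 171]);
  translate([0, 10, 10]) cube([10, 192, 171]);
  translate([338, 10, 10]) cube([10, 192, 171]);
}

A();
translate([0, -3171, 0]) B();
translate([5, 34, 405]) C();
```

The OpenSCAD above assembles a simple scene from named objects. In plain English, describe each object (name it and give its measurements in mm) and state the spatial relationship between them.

A is a four-legged stool. The seat is a 358×280×33 mm slab whose top surface is at z = 405 mm; four round legs, each 48 mm in diameter, run from the floor (z = 0) to the underside of the seat, each leg's axis is inset half a diameter from the nearest pair of seat edges (so the leg's bounding box is flush with the corner).

B is a straight staircase of 9 solid steps. Each step is 866 mm wide (x), 309 mm deep (y, the going) and 171 mm tall (the rise). The first step rests on the floor; each subsequent step sits one going further in +y and one rise higher in +z, directly behind and above the previous step with no overlap.

C is an open storage box with external size 348×212×181 mm and wall thickness 10 mm (the base is also 10 mm thick). The base covers the whole footprint; the four walls stand on the base, with the y-facing walls full-width and the x-facing walls fitting between their inner faces.

The staircase is on the floor beside the stool on its −y side. The open box is on top of the stool, centred.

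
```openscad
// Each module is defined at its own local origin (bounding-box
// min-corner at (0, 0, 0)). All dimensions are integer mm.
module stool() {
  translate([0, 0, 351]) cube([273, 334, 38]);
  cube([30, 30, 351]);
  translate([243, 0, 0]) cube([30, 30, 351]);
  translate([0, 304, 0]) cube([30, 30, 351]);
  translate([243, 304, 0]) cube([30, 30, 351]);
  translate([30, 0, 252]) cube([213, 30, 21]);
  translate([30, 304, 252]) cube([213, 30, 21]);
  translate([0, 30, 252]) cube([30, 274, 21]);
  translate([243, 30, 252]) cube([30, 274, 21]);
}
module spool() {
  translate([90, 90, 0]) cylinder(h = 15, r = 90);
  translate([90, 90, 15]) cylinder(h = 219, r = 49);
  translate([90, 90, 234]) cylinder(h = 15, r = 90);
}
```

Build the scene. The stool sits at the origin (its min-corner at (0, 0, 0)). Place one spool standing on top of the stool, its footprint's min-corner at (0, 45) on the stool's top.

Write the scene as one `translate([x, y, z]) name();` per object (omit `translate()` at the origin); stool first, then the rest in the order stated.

stool();
translate([0, 45, 389]) spool();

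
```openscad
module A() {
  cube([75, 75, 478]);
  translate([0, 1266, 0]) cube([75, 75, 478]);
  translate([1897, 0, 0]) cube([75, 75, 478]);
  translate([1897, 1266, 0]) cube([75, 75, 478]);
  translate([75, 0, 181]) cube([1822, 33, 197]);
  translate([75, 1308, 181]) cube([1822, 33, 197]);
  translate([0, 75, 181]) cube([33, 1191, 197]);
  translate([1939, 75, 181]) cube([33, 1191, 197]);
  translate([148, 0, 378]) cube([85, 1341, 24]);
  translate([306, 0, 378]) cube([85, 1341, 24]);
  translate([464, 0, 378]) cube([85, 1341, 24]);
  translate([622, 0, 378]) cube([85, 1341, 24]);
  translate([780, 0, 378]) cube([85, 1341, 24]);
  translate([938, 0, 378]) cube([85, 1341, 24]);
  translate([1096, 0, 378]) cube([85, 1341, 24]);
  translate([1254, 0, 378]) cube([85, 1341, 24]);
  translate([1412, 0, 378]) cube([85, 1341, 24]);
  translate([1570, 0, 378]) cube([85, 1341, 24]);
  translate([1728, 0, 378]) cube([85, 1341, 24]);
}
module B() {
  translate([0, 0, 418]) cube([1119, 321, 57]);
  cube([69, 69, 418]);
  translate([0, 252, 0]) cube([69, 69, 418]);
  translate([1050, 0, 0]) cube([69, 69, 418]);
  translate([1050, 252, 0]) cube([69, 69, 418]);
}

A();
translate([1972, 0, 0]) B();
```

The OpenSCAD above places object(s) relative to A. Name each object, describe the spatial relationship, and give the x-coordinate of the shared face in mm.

A is a bed frame. B is a bench. The bench is against the bed frame's +x side, with their −y faces flush. The x-coordinate of the shared face is 1972 mm.

The bed frame's +x face and the bench's −x face are both at x = 1972 mm.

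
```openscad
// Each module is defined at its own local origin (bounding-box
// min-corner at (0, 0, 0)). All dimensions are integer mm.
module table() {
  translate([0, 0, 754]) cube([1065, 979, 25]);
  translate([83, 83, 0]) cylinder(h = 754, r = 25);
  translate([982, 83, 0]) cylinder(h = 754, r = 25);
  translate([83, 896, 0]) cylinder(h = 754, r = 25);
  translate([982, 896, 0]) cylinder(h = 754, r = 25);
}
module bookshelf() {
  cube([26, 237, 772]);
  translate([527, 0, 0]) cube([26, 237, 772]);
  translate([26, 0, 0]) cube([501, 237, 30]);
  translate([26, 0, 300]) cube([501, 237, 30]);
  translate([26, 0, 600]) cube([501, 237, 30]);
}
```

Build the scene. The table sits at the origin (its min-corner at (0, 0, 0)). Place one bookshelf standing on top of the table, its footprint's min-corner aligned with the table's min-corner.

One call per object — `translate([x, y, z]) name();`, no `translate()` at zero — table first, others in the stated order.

table();
translate([0, 0, 779]) bookshelf();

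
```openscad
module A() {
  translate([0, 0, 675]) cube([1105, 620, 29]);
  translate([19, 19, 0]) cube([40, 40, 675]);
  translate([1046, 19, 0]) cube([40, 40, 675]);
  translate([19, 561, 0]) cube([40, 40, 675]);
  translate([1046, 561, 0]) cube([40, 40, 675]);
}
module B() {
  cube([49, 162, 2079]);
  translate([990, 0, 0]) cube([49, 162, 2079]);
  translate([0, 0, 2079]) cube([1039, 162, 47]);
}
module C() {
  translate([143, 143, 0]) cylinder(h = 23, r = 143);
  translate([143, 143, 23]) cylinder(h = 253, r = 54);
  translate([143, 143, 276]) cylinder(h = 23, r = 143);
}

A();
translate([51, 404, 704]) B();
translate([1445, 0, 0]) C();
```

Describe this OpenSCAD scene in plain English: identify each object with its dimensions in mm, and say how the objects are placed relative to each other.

A is a table with a 1105×620 mm rectangular top, 29 mm thick, top surface at z = 704 mm, supported by four 40×40 mm square legs, each inset 19 mm from the nearest pair of top edges, running from the floor.

B is a rectangular door frame: two vertical jambs of 49×162 mm section, 2079 mm tall, with a clear opening 941 mm wide between their inner faces. A header 47 mm tall and 162 mm deep lies on top of the jambs and spans the full outside width.

C is a spool: two coaxial disc flanges of radius 143 mm and thickness 23 mm, joined by a core cylinder of radius 54 mm and height 253 mm. The lower flange rests on z = 0 and the three cylinders share a vertical axis.

The door frame is on top of the table. The spool is on the floor beside the table on its +x side.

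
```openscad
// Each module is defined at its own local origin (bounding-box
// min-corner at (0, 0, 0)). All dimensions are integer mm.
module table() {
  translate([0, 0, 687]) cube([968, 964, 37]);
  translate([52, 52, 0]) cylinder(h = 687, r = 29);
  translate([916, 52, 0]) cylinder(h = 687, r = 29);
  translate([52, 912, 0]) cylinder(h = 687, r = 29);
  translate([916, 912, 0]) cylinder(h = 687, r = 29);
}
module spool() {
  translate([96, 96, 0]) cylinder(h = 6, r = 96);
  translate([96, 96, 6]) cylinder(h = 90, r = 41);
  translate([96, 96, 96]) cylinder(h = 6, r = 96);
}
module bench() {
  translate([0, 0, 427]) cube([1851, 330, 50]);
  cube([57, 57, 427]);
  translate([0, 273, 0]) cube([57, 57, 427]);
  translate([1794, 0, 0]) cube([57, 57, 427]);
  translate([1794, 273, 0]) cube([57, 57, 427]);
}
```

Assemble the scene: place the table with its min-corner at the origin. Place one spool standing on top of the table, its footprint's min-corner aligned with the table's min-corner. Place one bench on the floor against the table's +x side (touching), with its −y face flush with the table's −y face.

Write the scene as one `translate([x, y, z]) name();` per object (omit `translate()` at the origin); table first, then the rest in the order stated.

table();
translate([0, 0, 724]) spool();
translate([968, 0, 0]) bench();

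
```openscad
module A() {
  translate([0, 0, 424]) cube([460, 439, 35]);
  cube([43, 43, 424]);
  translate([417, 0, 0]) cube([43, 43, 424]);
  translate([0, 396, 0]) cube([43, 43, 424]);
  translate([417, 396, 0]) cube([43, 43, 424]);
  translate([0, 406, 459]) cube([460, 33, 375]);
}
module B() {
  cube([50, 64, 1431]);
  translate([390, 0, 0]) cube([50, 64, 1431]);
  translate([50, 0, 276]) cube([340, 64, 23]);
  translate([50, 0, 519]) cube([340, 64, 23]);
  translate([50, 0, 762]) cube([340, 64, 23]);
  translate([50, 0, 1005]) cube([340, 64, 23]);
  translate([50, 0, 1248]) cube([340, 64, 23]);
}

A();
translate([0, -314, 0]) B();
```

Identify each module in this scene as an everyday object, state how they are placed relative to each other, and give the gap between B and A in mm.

A is a chair. B is a ladder. The ladder is on the floor beside the chair on its −y side. The gap between the ladder and the chair is 250 mm.

The ladder's nearest face is 250 mm from the chair's −y face.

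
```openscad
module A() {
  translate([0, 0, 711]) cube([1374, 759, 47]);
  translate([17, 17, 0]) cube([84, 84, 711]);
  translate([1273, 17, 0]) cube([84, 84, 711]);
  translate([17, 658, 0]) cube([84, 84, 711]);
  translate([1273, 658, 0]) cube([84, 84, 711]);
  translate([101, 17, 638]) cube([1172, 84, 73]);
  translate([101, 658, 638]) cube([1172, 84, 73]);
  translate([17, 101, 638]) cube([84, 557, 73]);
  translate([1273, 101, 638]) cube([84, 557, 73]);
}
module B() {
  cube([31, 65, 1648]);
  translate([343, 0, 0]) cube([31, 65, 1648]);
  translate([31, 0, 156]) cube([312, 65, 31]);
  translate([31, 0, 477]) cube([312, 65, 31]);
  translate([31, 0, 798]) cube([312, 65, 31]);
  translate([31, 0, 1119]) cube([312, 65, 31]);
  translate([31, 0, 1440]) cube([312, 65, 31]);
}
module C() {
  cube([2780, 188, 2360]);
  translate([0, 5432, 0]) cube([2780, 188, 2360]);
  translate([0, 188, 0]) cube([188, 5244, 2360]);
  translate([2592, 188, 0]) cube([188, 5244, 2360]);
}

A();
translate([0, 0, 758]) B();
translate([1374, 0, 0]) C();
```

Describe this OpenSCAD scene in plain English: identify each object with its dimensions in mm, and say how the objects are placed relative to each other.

A is a rectangular dining table. The top is 1374×759×47 mm with its upper surface at z = 758 mm. It stands on four 84×84 mm square legs, each inset 17 mm from the nearest pair of top edges, running from the floor to the underside of the top. Four apron rails, 84 mm thick and 73 mm tall, run between adjacent legs with their top edges flush with the underside of the top and their outer faces flush with the legs' outer faces.

B is a wooden ladder with two side rails of 31×65 mm section and 1648 mm height, set 374 mm apart overall. Between them run 5 rectangular rungs (65 mm deep, 31 mm thick), front faces flush with the rails' −y face. The bottom of the first rung is 156 mm above the floor and each subsequent rung is 321 mm higher than the one below.

C is the wall frame of a small rectangular building: four walls, each 2360 mm tall and 188 mm thick, enclosing a footprint 2780 mm (x) by 5620 mm (y) outside-to-outside, with no floor or roof. The front and back walls (the −y and +y sides) span the full width; the two side walls fit between them.

The ladder is on top of the table. The house frame is against the table's +x side, with their −y faces flush.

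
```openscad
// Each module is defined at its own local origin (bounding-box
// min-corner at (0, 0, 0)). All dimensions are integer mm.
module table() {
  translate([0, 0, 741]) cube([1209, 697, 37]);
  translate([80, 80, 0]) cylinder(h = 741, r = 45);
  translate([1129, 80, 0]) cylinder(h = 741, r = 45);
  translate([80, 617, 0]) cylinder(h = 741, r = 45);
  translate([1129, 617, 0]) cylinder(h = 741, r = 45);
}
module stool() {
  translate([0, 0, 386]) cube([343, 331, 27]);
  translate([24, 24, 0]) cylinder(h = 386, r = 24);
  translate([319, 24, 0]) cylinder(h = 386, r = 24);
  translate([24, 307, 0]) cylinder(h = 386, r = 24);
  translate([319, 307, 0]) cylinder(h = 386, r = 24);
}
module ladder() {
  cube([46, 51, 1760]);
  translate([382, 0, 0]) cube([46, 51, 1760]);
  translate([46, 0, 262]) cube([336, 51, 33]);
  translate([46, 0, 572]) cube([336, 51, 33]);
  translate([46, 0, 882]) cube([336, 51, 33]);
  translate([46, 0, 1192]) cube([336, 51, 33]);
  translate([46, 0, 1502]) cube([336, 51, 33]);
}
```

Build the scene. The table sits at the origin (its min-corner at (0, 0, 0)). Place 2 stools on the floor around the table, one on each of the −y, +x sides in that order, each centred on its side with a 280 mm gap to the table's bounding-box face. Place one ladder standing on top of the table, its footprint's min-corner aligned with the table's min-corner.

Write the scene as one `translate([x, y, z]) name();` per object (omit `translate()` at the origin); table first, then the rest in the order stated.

table();
translate([433, -611, 0]) stool();
translate([1489, 183, 0]) stool();
translate([0, 0, 778]) ladder();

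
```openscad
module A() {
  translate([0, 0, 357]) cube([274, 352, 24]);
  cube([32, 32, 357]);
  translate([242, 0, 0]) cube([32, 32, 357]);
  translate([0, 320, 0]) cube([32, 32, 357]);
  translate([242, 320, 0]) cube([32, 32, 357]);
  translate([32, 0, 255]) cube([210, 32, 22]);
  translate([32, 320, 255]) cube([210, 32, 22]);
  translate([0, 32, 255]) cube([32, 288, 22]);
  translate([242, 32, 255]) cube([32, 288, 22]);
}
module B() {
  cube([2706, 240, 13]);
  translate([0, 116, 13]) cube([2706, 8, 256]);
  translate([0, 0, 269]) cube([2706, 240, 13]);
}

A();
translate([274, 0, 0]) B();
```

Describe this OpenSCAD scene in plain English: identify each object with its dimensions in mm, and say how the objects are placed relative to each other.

A is a four-legged stool. The seat is a 274×352×24 mm slab whose top surface is at z = 381 mm; four square legs, each 32×32 mm in cross-section, run from the floor (z = 0) to the underside of the seat, each flush with a corner of the seat. Four stretchers, 32 mm wide and 22 mm tall, connect adjacent legs with their undersides at z = 255 mm, each running between the inner faces of the legs it joins and aligned with the legs' outer faces on the other axis.

B is an I-beam lying along x, 2706 mm long. Overall section height 282 mm. Two flanges 240 mm wide (y) and 13 mm thick, one on the floor and one at the top; a web 8 mm thick runs between them, centred on the flange width.

The I-beam is against the stool's +x side, with their −y faces flush.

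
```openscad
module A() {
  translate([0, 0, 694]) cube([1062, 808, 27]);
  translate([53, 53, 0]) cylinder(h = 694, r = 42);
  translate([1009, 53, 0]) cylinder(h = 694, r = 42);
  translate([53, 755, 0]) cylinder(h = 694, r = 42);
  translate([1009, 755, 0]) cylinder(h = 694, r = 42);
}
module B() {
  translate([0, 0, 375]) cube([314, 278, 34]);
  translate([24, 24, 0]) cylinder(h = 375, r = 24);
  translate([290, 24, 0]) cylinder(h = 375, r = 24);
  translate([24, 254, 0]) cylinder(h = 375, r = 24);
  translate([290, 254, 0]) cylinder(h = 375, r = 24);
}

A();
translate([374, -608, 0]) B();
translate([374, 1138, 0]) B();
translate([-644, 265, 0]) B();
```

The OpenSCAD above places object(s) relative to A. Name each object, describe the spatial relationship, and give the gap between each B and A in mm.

A is a table. B is a stool. Three stools sit around the table at the −y, +y, −x sides. The gap between each stool and the table is 330 mm.

Each stool's nearest face is 330 mm from the table's bounding box.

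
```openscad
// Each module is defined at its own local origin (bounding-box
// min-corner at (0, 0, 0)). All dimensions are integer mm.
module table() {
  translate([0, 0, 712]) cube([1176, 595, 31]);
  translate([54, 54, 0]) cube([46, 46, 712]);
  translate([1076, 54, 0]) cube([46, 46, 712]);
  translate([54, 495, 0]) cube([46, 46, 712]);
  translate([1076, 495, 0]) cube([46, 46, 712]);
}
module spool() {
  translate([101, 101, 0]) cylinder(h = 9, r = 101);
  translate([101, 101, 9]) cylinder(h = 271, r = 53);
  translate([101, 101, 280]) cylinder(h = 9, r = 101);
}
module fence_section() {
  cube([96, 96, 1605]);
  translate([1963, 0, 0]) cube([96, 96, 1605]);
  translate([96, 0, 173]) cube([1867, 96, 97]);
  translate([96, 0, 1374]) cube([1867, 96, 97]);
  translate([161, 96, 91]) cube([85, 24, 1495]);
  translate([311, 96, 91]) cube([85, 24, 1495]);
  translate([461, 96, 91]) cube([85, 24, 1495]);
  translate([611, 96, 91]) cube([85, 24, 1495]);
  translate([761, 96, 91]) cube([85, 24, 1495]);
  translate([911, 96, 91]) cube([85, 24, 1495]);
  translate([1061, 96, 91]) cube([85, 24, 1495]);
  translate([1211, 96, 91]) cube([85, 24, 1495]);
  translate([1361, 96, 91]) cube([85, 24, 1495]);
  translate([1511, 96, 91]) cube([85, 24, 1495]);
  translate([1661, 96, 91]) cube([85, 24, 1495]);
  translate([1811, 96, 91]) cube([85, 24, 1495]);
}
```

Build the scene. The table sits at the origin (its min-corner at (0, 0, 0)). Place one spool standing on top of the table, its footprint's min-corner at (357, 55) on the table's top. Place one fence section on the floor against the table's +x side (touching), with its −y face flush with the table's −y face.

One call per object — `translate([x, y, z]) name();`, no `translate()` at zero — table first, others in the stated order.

table();
translate([357, 55, 743]) spool();
translate([1176, 0, 0]) fence_section();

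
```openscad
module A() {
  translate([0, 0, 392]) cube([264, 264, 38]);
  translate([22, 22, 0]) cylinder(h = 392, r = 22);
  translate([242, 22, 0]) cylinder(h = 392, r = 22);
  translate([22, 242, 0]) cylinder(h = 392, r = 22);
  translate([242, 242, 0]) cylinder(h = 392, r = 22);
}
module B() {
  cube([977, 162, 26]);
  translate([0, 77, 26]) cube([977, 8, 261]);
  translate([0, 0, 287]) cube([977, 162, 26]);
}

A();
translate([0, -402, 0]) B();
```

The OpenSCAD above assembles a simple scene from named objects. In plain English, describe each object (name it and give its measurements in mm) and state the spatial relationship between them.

A is a four-legged stool. The seat is 264×264 mm, 38 mm thick, top at z = 430 mm. It stands on four round legs, each 44 mm in diameter, from z = 0 to the seat underside, each leg's axis is inset half a diameter from the nearest pair of seat edges (so the leg's bounding box is flush with the corner).

B is an I-beam lying along x, 977 mm long. Overall section height 313 mm. Two flanges 162 mm wide (y) and 26 mm thick, one on the floor and one at the top; a web 8 mm thick runs between them, centred on the flange width.

The I-beam is on the floor beside the stool on its −y side.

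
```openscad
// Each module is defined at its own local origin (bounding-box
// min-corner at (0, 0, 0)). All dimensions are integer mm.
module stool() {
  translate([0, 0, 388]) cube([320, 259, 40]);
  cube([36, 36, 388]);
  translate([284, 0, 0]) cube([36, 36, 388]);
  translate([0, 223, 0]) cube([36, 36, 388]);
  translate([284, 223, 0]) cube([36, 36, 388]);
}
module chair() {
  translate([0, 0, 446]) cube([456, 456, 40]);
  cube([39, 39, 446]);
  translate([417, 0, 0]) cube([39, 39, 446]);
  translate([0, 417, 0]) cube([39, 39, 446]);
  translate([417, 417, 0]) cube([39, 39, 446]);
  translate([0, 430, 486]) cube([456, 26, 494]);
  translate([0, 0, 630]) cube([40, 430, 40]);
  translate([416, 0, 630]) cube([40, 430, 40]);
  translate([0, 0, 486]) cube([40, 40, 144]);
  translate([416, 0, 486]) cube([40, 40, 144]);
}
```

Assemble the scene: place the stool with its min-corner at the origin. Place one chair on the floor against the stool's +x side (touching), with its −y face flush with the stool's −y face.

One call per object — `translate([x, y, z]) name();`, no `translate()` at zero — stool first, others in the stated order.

stool();
translate([320, 0, 0]) chair();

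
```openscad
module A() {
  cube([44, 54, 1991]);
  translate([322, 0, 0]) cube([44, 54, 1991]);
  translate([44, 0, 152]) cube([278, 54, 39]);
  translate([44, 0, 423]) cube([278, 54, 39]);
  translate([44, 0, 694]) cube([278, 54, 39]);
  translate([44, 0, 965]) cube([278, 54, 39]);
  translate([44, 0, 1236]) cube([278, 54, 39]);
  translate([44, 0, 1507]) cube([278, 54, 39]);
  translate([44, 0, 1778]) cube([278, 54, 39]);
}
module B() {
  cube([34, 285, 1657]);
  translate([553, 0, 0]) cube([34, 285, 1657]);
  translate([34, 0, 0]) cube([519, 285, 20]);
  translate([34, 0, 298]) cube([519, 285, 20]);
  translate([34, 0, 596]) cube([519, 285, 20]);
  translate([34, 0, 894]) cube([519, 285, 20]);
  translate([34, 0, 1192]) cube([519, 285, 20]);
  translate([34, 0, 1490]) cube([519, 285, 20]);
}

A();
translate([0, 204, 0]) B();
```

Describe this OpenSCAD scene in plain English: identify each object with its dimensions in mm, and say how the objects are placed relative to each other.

A is a straight ladder. Two 44×54 mm vertical rails, 1991 mm tall, stand 366 mm apart (outside-to-outside) with their front faces coplanar on the −y side. 7 rungs, each 54 mm deep and 39 mm tall, span between the inner faces of the rails, front faces flush with the rails. The lowest rung's underside is at z = 152 mm and rungs are spaced 271 mm apart (underside to underside).

B is an open bookshelf. Two side panels, each 34 mm thick, 285 mm deep and 1657 mm tall, stand 587 mm apart (outside-to-outside). Between them sit 6 shelves, each 20 mm thick and 285 mm deep, spanning the full gap between the sides. The bottom shelf rests on the floor (its underside at z = 0) and the clear gap between one shelf's top and the next shelf's underside is 278 mm.

The bookshelf is on the floor beside the ladder on its +y side.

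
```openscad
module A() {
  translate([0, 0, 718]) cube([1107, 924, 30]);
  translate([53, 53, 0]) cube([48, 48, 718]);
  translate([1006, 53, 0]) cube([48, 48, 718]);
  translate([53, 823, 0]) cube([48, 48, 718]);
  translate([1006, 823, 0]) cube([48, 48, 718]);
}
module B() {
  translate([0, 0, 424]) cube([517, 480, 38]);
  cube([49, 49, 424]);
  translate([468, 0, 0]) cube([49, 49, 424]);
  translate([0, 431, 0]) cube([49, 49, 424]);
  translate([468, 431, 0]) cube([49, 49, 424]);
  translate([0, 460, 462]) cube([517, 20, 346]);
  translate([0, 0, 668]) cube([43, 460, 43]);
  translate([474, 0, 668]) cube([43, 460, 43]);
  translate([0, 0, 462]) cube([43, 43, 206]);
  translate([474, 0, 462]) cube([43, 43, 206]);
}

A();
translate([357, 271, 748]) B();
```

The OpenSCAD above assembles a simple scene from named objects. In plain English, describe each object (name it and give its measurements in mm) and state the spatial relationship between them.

A is a table: top 1107 mm (x) × 924 mm (y), 30 mm thick, upper face at z = 748 mm, on four 48×48 mm square legs, each inset 53 mm from the nearest pair of top edges, running from z = 0 to the bottom of the top.

B is a chair. The seat is a 517×480×38 mm slab with its top at z = 462 mm, on four 49×49 mm corner legs (flush with the seat edges, standing on z = 0). A flat backrest 20 mm thick, 346 mm tall, spans the full seat width and rises from the seat top along its +y edge, rear face flush with the rear of the seat. Two armrests of 43×43 mm section run along each side from the seat's front edge to the front of the backrest, top faces 249 mm above the seat top and outer faces flush with the seat's x-edges; a 43×43 mm post under the front of each armrest stands on the seat at the front corner.

The chair is on top of the table.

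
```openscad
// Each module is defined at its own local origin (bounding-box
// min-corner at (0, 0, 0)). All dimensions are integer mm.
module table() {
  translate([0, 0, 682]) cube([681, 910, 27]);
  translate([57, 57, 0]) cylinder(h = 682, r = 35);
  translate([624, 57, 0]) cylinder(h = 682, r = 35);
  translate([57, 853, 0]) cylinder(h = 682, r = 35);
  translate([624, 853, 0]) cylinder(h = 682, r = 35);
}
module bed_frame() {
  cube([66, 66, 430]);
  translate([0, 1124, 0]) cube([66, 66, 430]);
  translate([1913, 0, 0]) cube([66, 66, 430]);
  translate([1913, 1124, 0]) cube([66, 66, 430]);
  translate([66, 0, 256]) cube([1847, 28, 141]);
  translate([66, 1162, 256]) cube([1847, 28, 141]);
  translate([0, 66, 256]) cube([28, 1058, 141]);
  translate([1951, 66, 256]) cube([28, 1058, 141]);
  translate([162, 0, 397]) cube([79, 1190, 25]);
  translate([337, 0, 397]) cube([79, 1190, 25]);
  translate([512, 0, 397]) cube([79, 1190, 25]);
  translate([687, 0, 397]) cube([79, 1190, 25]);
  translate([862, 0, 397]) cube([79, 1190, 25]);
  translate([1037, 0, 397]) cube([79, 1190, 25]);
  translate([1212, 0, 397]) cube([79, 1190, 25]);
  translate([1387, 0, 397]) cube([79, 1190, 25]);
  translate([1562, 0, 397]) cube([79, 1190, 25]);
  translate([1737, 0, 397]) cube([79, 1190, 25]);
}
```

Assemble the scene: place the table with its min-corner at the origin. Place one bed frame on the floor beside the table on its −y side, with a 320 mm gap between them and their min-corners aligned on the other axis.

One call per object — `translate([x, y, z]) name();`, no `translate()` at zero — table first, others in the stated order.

table();
translate([0, -1510, 0]) bed_frame();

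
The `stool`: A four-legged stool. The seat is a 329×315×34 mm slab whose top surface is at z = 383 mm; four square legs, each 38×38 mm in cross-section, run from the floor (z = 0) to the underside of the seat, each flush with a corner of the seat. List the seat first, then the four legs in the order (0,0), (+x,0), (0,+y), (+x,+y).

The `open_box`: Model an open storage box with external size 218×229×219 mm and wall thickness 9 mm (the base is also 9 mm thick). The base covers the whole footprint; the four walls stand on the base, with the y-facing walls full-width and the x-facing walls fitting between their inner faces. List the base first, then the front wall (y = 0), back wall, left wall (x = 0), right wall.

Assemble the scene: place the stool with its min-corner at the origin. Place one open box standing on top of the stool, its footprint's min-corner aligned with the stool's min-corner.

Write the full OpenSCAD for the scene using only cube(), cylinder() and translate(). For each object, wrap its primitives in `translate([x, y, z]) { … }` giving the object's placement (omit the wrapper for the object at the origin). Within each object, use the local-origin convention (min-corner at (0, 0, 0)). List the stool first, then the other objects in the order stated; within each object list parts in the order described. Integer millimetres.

translate([0, 0, 349]) cube([329, 315, 34]);
cube([38, 38, 349]);
translate([291, 0, 0]) cube([38, 38, 349]);
translate([0, 277, 0]) cube([38, 38, 349]);
translate([291, 277, 0]) cube([38, 38, 349]);
translate([0, 0, 383]) {
  cube([218, 229, 9]);
  translate([0, 0, 9]) cube([218, 9, 210]);
  translate([0, 220, 9]) cube([218, 9, 210]);
  translate([0, 9, 9]) cube([9, 211, 210]);
  translate([209, 9, 9]) cube([9, 211, 210]);
}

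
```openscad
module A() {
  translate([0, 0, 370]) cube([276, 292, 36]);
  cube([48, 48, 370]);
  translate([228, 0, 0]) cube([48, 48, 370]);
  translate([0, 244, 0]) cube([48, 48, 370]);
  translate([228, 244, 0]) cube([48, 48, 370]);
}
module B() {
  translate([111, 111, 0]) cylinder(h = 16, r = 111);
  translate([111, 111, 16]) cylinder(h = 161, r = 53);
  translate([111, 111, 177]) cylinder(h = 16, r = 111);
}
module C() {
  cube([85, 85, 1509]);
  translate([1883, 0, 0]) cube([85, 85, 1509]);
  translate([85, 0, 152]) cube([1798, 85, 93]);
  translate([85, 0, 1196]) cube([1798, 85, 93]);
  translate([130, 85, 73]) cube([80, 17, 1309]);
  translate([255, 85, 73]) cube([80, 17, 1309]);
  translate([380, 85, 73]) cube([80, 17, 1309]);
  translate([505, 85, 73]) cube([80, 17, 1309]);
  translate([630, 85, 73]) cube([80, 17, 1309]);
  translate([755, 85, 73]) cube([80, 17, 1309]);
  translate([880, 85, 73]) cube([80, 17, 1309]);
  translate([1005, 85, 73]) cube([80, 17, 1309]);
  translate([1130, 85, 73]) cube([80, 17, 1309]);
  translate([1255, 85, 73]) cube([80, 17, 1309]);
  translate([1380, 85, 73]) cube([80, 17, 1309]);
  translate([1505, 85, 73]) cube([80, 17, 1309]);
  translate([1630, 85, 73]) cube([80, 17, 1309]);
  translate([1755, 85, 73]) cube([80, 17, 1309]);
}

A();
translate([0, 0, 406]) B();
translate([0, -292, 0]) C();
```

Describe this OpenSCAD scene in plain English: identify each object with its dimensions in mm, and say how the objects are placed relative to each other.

A is a four-legged stool. The seat is 276×292 mm, 36 mm thick, top at z = 406 mm. It stands on four square legs, each 48×48 mm in cross-section, from z = 0 to the seat underside, each flush with a corner of the seat.

B is a spool: two coaxial disc flanges of radius 111 mm and thickness 16 mm, joined by a core cylinder of radius 53 mm and height 161 mm. The lower flange rests on z = 0 and the three cylinders share a vertical axis.

C is a fence section. Two 85×85 mm posts, 1509 mm tall, stand on the floor with a clear span of 1798 mm between their inner faces. Two horizontal rails of 85×93 mm section span the gap between the posts with their undersides at z = 152 mm and z = 1196 mm, flush with the posts' −y face. 14 pickets, each 80 mm wide, 17 mm thick and 1309 mm tall, are fixed to the +y face of the rails with their bottoms at z = 73 mm, evenly spaced across the span with equal gaps (rounded down to the nearest mm) at the −x end and between each pair — any rounding remainder accumulates at the +x end.

The spool is on top of the stool. The fence section is on the floor beside the stool on its −y side.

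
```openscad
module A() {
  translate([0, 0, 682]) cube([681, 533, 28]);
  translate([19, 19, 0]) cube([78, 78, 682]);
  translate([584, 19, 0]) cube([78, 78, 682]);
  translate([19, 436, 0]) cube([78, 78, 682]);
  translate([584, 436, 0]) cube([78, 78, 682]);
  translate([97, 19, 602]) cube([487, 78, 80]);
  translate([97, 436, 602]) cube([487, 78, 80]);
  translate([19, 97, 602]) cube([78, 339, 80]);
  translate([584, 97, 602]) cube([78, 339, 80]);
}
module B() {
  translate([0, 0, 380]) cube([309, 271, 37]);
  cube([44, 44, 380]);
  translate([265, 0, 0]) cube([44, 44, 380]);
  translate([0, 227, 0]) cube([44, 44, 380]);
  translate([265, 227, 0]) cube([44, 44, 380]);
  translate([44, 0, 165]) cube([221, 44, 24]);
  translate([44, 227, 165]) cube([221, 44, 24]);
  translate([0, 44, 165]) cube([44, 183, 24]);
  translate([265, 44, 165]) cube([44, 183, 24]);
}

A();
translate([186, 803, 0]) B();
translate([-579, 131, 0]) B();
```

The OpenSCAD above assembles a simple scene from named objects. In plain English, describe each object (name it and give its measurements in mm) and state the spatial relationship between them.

A is a table with a 681×533 mm rectangular top, 28 mm thick, top surface at z = 710 mm, supported by four 78×78 mm square legs, each inset 19 mm from the nearest pair of top edges, running from the floor. Four apron rails, 78 mm thick and 80 mm tall, run between adjacent legs with their top edges flush with the underside of the top and their outer faces flush with the legs' outer faces.

B is a simple wooden stool: a rectangular seat 309 mm (x) by 271 mm (y), 37 mm thick, top face at z = 417 mm, on four square legs, each 44×44 mm in cross-section. The legs rest on z = 0, each flush with a corner of the seat. Four stretchers, 44 mm wide and 24 mm tall, connect adjacent legs with their undersides at z = 165 mm, each running between the inner faces of the legs it joins and aligned with the legs' outer faces on the other axis.

Two stools sit around the table at the +y, −x sides.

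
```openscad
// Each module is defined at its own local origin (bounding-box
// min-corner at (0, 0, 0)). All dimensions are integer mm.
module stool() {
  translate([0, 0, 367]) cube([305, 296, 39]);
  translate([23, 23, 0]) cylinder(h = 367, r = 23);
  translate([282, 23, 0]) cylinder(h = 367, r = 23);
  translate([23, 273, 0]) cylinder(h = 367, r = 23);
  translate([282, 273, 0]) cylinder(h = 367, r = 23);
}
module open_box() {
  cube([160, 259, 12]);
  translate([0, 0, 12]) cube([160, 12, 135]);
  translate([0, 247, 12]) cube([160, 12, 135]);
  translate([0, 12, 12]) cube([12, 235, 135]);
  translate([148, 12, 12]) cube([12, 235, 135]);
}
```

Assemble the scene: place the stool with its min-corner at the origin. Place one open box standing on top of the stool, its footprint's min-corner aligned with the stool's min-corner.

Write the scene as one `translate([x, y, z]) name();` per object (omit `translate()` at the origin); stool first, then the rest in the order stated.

stool();
translate([0, 0, 406]) open_box();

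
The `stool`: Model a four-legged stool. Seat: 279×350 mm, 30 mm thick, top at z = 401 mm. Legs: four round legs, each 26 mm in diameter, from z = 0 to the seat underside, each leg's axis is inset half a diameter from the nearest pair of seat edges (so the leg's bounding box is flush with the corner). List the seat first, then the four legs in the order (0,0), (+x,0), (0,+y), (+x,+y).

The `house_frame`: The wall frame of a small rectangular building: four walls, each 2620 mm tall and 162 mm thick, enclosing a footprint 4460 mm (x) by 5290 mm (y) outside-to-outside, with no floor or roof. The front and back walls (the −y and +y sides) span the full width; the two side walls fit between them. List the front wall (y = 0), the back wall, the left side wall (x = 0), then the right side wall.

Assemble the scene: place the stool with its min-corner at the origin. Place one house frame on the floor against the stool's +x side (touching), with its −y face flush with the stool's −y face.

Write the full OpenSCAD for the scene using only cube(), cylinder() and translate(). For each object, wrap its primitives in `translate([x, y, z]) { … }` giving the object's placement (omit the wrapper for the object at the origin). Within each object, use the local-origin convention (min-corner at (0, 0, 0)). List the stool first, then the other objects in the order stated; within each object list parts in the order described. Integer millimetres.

translate([0, 0, 371]) cube([279, 350, 30]);
translate([13, 13, 0]) cylinder(h = 371, r = 13);
translate([266, 13, 0]) cylinder(h = 371, r = 13);
translate([13, 337, 0]) cylinder(h = 371, r = 13);
translate([266, 337, 0]) cylinder(h = 371, r = 13);
translate([279, 0, 0]) {
  cube([4460, 162, 2620]);
  translate([0, 5128, 0]) cube([4460, 162, 2620]);
  translate([0, 162, 0]) cube([162, 4966, 2620]);
  translate([4298, 162, 0]) cube([162, 4966, 2620]);
}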